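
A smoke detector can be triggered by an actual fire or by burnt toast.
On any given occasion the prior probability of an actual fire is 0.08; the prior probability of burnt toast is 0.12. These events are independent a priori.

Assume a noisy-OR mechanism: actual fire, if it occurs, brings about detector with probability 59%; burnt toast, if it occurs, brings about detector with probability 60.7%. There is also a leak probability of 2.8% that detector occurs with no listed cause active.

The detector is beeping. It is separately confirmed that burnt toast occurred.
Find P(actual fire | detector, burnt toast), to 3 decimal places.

Under noisy-OR, P(detector | causes) = 1 − (1−0.028)·∏(1−qᵢ) over the active causes.
Numerator (weight on configurations with actual fire): 0.843382*0.08 = 0.067471
Normalizer over all consistent configurations: 0.618004*0.92 + 0.843382*0.08 = 0.636035
Posterior = 0.067471 / 0.636035 ≈ 0.106

P(actual fire | detector, burnt toast) ≈ 0.106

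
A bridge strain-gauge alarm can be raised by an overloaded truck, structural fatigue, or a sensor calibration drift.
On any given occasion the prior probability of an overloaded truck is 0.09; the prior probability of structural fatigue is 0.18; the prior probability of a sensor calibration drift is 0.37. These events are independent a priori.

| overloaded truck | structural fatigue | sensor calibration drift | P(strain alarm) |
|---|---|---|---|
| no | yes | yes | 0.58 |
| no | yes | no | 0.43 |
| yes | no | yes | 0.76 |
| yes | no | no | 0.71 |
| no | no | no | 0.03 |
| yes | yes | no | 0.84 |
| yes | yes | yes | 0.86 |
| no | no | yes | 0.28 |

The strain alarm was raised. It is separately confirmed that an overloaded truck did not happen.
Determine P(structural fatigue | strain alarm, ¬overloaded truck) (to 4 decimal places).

Sum P(strain alarm|·) weighted by the priors over the 4 (structural fatigue, sensor calibration drift) configurations:
  P(strain alarm | ¬overloaded truck) = 0.03·0.82·0.63 + 0.28·0.82·0.37 + 0.43·0.18·0.63 + 0.58·0.18·0.37
        = 0.015498 + 0.084952 + 0.048762 + 0.038628 = 0.187840
Configurations with structural fatigue contribute 0.087390, so
  P(structural fatigue | strain alarm, ¬overloaded truck) = 0.087390 / 0.187840 ≈ 0.4652

P(structural fatigue | strain alarm, ¬overloaded truck) ≈ 0.4652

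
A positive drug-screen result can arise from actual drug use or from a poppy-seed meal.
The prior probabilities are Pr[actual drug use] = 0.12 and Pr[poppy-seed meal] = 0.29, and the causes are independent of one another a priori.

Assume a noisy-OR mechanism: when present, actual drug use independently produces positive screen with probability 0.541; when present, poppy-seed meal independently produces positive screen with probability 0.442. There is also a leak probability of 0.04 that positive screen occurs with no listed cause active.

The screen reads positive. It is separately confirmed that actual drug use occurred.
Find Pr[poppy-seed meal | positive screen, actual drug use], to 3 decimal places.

Under noisy-OR, P(positive screen | causes) = 1 − (1−0.04)·∏(1−qᵢ) over the active causes.
Numerator (weight on configurations with poppy-seed meal): 0.754123×0.29 = 0.218696
Normalizer over all consistent configurations: 0.55936×0.71 + 0.754123×0.29 = 0.615842
P(poppy-seed meal | positive screen, actual drug use) = 0.218696/0.615842 ≈ 0.355

Pr[poppy-seed meal | positive screen, actual drug use] ≈ 0.355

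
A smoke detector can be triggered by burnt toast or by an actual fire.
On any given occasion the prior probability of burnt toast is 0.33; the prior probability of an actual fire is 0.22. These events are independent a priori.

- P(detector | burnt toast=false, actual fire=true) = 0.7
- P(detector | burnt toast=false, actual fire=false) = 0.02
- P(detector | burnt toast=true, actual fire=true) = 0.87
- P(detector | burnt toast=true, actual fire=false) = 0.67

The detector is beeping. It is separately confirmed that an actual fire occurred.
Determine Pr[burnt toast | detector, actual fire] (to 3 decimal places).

Pr[burnt toast | detector, actual fire] ≈ 0.380

Numerator (weight on configurations with burnt toast): 0.87*0.33 = 0.287100
The normalizing constant is 0.7*0.67 + 0.87*0.33 = 0.756100
Posterior = 0.287100 / 0.756100 ≈ 0.380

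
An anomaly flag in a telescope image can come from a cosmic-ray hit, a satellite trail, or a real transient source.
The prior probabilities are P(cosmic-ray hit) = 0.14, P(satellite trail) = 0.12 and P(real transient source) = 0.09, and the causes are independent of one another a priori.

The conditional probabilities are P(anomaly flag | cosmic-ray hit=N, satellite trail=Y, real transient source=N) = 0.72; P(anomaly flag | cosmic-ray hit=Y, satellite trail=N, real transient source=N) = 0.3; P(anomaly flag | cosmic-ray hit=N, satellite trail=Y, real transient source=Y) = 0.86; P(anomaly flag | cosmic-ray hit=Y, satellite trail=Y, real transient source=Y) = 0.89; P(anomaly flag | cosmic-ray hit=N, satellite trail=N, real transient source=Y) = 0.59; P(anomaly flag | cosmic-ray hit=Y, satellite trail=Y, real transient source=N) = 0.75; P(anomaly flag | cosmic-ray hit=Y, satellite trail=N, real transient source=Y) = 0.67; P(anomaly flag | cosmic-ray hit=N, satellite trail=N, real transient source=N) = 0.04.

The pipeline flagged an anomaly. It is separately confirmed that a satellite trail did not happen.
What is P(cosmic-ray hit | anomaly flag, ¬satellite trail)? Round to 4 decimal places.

P(cosmic-ray hit | anomaly flag, ¬satellite trail) ≈ 0.3774

P(anomaly flag | ¬satellite trail) = 0.04×0.86×0.91 + 0.59×0.86×0.09 + 0.3×0.14×0.91 + 0.67×0.14×0.09 = 0.031304 + 0.045666 + 0.038220 + 0.008442 = 0.123632
Restricting to configurations with cosmic-ray hit present: 0.038220 + 0.008442 = 0.046662.
Hence the posterior is 0.046662/0.123632 ≈ 0.3774.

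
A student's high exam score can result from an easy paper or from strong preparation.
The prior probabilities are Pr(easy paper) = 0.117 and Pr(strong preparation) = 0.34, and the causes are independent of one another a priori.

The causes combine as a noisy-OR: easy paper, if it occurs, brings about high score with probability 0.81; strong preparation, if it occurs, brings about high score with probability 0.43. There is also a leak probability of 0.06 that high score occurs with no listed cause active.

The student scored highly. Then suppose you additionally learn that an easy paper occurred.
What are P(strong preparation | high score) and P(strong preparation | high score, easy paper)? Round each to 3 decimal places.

Under noisy-OR, P(high score | causes) = 1 − (1−0.06)·∏(1−qᵢ) over the active causes.
For the numerator, keep only strong preparation=true terms: 0.139362 + 0.035730 = 0.175092
The normalizing constant is 0.06·0.883·0.66 + 0.4642·0.883·0.34 + 0.8214·0.117·0.66 + 0.898198·0.117·0.34 = 0.273488
Posterior = 0.175092 / 0.273488 ≈ 0.640

Now also conditioning on easy paper=true:
P(high score | easy paper) = 0.8214·0.66 + 0.898198·0.34 = 0.542124 + 0.305387 = 0.847511
Restricting to configurations with strong preparation present: 0.898198·0.34 = 0.305387.
So P(strong preparation | high score, easy paper) = 0.305387/0.847511 ≈ 0.360.
— easy paper explains away the evidence for strong preparation.

P(strong preparation | high score) ≈ 0.640; P(strong preparation | high score, easy paper) ≈ 0.360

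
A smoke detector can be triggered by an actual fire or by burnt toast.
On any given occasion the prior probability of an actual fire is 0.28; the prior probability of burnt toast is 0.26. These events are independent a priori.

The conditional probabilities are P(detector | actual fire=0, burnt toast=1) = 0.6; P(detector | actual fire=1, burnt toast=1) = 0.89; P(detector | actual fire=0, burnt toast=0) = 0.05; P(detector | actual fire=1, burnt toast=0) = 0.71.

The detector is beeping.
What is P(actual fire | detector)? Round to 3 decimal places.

Weight on actual fire=true, given the evidence: 0.147112 + 0.064792 = 0.211904
The normalizing constant is 0.05·0.72·0.74 + 0.6·0.72·0.26 + 0.71·0.28·0.74 + 0.89·0.28·0.26 = 0.350864
Posterior = 0.211904 / 0.350864 ≈ 0.604

P(actual fire | detector) ≈ 0.604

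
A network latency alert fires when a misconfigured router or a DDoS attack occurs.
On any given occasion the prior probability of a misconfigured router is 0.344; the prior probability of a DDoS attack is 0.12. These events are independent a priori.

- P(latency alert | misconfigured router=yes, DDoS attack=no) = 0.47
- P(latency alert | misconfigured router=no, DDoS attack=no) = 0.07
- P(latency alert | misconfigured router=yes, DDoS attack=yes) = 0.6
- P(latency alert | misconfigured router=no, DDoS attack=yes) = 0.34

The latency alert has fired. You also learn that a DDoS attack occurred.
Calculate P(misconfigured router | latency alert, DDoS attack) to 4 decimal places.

P(latency alert | DDoS attack) = 0.34*0.656 + 0.6*0.344 = 0.223040 + 0.206400 = 0.429440
Of this, 0.206400 comes from 0.6*0.344 (the misconfigured router=true cases).
Hence the posterior is 0.206400/0.429440 ≈ 0.4806.

P(misconfigured router | latency alert, DDoS attack) ≈ 0.4806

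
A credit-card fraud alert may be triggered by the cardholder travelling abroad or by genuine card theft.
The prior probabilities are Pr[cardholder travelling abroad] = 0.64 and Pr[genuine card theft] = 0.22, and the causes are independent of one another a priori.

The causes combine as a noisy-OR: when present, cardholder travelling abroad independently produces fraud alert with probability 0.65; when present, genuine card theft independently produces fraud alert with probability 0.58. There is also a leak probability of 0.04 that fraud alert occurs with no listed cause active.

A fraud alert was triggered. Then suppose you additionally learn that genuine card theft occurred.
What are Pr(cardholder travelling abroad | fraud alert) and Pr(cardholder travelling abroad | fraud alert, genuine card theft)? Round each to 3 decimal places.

Pr(cardholder travelling abroad | fraud alert) ≈ 0.885; Pr(cardholder travelling abroad | fraud alert, genuine card theft) ≈ 0.719

Under noisy-OR, P(fraud alert | causes) = 1 − (1−0.04)·∏(1−qᵢ) over the active causes.
For the numerator, keep only cardholder travelling abroad=true terms: 0.331469 + 0.120930 = 0.452399
The normalizing constant is 0.04×0.36×0.78 + 0.5968×0.36×0.22 + 0.664×0.64×0.78 + 0.85888×0.64×0.22 = 0.510898
Posterior = 0.452399 / 0.510898 ≈ 0.885

Now also conditioning on genuine card theft=true:
Weight on cardholder travelling abroad=true, given the evidence: 0.85888*0.64 = 0.549683
The normalizing constant is 0.5968*0.36 + 0.85888*0.64 = 0.764531
Posterior = 0.549683 / 0.764531 ≈ 0.719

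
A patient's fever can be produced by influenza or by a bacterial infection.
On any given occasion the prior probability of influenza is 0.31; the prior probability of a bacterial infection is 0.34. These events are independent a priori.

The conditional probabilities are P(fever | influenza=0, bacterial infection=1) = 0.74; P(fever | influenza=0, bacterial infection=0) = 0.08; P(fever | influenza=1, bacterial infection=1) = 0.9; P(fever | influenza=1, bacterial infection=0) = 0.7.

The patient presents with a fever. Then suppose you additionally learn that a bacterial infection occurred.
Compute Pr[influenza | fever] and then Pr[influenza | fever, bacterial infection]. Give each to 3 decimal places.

P(fever) = 0.08×0.69×0.66 + 0.74×0.69×0.34 + 0.7×0.31×0.66 + 0.9×0.31×0.34 = 0.036432 + 0.173604 + 0.143220 + 0.094860 = 0.448116
Of this, 0.238080 comes from 0.143220 + 0.094860 (the influenza=true cases).
P(influenza | fever) = 0.238080 / 0.448116 ≈ 0.531

With the extra evidence:
Enumerate both values of influenza and weight by the priors:
  P(fever | bacterial infection) = 0.74·0.69 + 0.9·0.31
        = 0.510600 + 0.279000 = 0.789600
Keeping only the influenza-present terms gives 0.279000, so
  P(influenza | fever, bacterial infection) = 0.279000 / 0.789600 ≈ 0.353
— bacterial infection explains away the evidence for influenza.

Pr[influenza | fever] ≈ 0.531; Pr[influenza | fever, bacterial infection] ≈ 0.353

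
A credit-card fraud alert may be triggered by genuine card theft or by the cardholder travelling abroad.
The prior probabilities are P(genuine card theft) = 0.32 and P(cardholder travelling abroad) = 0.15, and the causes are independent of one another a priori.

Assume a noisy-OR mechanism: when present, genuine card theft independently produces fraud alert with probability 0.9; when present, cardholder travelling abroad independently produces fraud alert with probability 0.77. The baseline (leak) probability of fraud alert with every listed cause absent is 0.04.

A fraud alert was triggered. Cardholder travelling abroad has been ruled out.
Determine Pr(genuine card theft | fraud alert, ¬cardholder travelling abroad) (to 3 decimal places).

Pr(genuine card theft | fraud alert, ¬cardholder travelling abroad) ≈ 0.914

Under noisy-OR, P(fraud alert | causes) = 1 − (1−0.04)·∏(1−qᵢ) over the active causes.
Sum P(fraud alert|·) weighted by the priors over both values of genuine card theft:
  P(fraud alert | ¬cardholder travelling abroad) = 0.04·0.68 + 0.904·0.32
        = 0.027200 + 0.289280 = 0.316480
Keeping only the genuine card theft-present terms gives 0.289280, so
  P(genuine card theft | fraud alert, ¬cardholder travelling abroad) = 0.289280 / 0.316480 ≈ 0.914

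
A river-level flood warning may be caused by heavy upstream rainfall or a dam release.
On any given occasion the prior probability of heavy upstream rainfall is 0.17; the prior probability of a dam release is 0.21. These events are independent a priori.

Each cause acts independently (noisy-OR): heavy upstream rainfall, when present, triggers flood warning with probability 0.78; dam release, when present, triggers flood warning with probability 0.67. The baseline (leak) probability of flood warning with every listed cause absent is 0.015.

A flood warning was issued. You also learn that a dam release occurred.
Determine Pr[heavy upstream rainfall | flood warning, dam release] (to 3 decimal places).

Under noisy-OR, P(flood warning | causes) = 1 − (1−0.015)·∏(1−qᵢ) over the active causes.
Weight on heavy upstream rainfall=true, given the evidence: 0.928489·0.17 = 0.157843
Denominator P(flood warning | dam release): 0.67495·0.83 + 0.928489·0.17 = 0.718051
P(heavy upstream rainfall | flood warning, dam release) = 0.157843/0.718051 ≈ 0.220

Pr[heavy upstream rainfall | flood warning, dam release] ≈ 0.220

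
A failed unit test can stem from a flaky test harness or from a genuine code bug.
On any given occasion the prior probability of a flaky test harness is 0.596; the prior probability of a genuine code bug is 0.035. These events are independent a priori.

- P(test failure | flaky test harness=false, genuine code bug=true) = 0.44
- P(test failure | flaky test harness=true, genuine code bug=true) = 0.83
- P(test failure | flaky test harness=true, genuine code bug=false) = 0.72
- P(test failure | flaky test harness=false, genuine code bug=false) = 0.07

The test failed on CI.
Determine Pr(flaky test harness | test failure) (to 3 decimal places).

Sum P(test failure|·) weighted by the priors over the 4 (flaky test harness, genuine code bug) configurations:
  P(test failure) = 0.07*0.404*0.965 + 0.44*0.404*0.035 + 0.72*0.596*0.965 + 0.83*0.596*0.035
        = 0.027290 + 0.006222 + 0.414101 + 0.017314 = 0.464927
Keeping only the flaky test harness-present terms gives 0.431415, so
  P(flaky test harness | test failure) = 0.431415 / 0.464927 ≈ 0.928

Pr(flaky test harness | test failure) ≈ 0.928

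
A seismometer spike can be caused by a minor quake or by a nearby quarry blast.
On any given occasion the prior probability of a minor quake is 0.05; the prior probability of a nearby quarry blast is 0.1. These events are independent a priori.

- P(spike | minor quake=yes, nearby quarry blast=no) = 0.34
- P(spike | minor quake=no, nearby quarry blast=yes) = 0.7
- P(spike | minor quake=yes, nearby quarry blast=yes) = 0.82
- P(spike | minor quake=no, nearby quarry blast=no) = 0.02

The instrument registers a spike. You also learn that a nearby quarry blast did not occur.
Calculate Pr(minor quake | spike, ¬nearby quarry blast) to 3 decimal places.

Pr(minor quake | spike, ¬nearby quarry blast) ≈ 0.472

By total probability over both values of minor quake:
  P(spike | ¬nearby quarry blast) = 0.02*0.95 + 0.34*0.05
        = 0.019000 + 0.017000 = 0.036000
Keeping only the minor quake-present terms gives 0.017000, so
  P(minor quake | spike, ¬nearby quarry blast) = 0.017000 / 0.036000 ≈ 0.472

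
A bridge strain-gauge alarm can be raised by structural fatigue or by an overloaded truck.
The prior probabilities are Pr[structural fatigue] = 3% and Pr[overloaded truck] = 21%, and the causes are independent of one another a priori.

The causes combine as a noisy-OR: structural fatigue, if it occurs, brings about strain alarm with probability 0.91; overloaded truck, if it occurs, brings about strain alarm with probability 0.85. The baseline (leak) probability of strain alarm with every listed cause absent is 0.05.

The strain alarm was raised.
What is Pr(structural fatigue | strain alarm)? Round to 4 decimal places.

Under noisy-OR, P(strain alarm | causes) = 1 − (1−0.05)·∏(1−qᵢ) over the active causes.
Numerator (weight on configurations with structural fatigue): 0.021674 + 0.006219 = 0.027893
The normalizing constant is 0.05×0.97×0.79 + 0.8575×0.97×0.21 + 0.9145×0.03×0.79 + 0.987175×0.03×0.21 = 0.240881
Posterior = 0.027893 / 0.240881 ≈ 0.1158

Pr(structural fatigue | strain alarm) ≈ 0.1158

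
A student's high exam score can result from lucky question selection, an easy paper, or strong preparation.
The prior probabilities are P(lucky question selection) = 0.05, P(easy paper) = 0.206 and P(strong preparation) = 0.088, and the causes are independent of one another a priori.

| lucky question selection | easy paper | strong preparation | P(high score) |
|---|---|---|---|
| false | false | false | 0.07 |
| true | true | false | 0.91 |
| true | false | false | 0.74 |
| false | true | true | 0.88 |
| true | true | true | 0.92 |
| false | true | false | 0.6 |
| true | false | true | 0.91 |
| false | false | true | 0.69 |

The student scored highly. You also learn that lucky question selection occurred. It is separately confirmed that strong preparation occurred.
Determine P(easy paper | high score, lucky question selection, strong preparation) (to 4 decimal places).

By total probability over both values of easy paper:
  P(high score | lucky question selection, strong preparation) = 0.91×0.794 + 0.92×0.206
        = 0.722540 + 0.189520 = 0.912060
Configurations with easy paper contribute 0.189520, so
  P(easy paper | high score, lucky question selection, strong preparation) = 0.189520 / 0.912060 ≈ 0.2078

P(easy paper | high score, lucky question selection, strong preparation) ≈ 0.2078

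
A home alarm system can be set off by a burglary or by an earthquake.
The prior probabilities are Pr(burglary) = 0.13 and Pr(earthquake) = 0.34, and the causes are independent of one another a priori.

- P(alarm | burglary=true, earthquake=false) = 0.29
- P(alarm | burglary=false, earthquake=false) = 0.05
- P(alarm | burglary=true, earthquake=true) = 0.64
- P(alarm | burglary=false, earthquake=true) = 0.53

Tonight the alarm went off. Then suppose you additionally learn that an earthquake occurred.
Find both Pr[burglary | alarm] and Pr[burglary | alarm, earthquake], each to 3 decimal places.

Pr[burglary | alarm] ≈ 0.223; Pr[burglary | alarm, earthquake] ≈ 0.153

Numerator (weight on configurations with burglary): 0.024882 + 0.028288 = 0.053170
Denominator P(alarm): 0.05*0.87*0.66 + 0.53*0.87*0.34 + 0.29*0.13*0.66 + 0.64*0.13*0.34 = 0.238654
Posterior = 0.053170 / 0.238654 ≈ 0.223

With the extra evidence:
P(alarm | earthquake) = 0.53·0.87 + 0.64·0.13 = 0.461100 + 0.083200 = 0.544300
The burglary-present share is 0.64·0.13 = 0.083200.
So P(burglary | alarm, earthquake) = 0.083200/0.544300 ≈ 0.153.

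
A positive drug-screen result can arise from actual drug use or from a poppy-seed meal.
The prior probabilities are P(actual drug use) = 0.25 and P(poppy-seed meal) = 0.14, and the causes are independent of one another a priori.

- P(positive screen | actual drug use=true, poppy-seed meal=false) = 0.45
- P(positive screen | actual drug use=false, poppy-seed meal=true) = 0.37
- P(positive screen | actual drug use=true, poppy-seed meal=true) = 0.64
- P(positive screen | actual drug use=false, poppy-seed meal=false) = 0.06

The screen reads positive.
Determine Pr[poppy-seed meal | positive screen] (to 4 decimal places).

P(positive screen) = 0.06*0.75*0.86 + 0.37*0.75*0.14 + 0.45*0.25*0.86 + 0.64*0.25*0.14 = 0.038700 + 0.038850 + 0.096750 + 0.022400 = 0.196700
Restricting to configurations with poppy-seed meal present: 0.038850 + 0.022400 = 0.061250.
So P(poppy-seed meal | positive screen) = 0.061250/0.196700 ≈ 0.3114.

Pr[poppy-seed meal | positive screen] ≈ 0.3114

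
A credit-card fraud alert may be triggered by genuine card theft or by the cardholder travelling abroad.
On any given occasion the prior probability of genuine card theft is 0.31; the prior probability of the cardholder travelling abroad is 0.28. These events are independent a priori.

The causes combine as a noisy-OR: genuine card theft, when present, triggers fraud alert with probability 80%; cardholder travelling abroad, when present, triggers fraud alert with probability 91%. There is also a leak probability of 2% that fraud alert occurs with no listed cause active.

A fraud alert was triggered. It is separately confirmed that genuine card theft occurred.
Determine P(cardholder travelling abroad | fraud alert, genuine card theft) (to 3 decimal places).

P(cardholder travelling abroad | fraud alert, genuine card theft) ≈ 0.322

Under noisy-OR, P(fraud alert | causes) = 1 − (1−0.02)·∏(1−qᵢ) over the active causes.
For the numerator, keep only cardholder travelling abroad=true terms: 0.98236*0.28 = 0.275061
The normalizing constant is 0.804*0.72 + 0.98236*0.28 = 0.853941
Posterior = 0.275061 / 0.853941 ≈ 0.322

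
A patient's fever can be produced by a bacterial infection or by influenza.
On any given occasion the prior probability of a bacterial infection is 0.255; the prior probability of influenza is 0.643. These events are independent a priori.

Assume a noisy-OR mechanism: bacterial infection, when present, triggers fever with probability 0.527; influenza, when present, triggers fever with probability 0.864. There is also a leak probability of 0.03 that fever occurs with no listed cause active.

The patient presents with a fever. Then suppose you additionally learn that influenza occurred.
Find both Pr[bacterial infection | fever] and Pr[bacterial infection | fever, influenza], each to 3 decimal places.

Under noisy-OR, P(fever | causes) = 1 − (1−0.03)·∏(1−qᵢ) over the active causes.
P(fever) = 0.03×0.745×0.357 + 0.86808×0.745×0.643 + 0.54119×0.255×0.357 + 0.937602×0.255×0.643 = 0.007979 + 0.415841 + 0.049267 + 0.153734 = 0.626821
Of this, 0.203001 comes from 0.049267 + 0.153734 (the bacterial infection=true cases).
So P(bacterial infection | fever) = 0.203001/0.626821 ≈ 0.324.

Now also conditioning on influenza=true:
P(fever | influenza) = 0.86808×0.745 + 0.937602×0.255 = 0.646720 + 0.239089 = 0.885809
Of this, 0.239089 comes from 0.937602×0.255 (the bacterial infection=true cases).
P(bacterial infection | fever, influenza) = 0.239089 / 0.885809 ≈ 0.270
— influenza explains away the evidence for bacterial infection.

Pr[bacterial infection | fever] ≈ 0.324; Pr[bacterial infection | fever, influenza] ≈ 0.270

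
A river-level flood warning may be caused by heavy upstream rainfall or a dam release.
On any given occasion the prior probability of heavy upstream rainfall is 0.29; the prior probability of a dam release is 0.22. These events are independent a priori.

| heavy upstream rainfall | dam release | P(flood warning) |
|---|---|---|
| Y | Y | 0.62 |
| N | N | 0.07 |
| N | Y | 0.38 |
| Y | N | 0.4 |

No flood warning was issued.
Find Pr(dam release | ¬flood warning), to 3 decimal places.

Pr(dam release | ¬flood warning) ≈ 0.157

Sum P(¬flood warning|·) weighted by the priors over the 4 (heavy upstream rainfall, dam release) configurations:
  P(¬flood warning) = 0.93·0.71·0.78 + 0.62·0.71·0.22 + 0.6·0.29·0.78 + 0.38·0.29·0.22
        = 0.515034 + 0.096844 + 0.135720 + 0.024244 = 0.771842
Keeping only the dam release-present terms gives 0.121088, so
  P(dam release | ¬flood warning) = 0.121088 / 0.771842 ≈ 0.157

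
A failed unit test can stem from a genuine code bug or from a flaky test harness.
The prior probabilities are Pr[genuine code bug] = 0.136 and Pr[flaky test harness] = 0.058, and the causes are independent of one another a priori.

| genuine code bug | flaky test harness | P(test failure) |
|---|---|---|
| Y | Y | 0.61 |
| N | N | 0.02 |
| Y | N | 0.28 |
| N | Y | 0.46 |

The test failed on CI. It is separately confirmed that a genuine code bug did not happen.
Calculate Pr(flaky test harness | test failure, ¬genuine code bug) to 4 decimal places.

Sum P(test failure|·) weighted by the priors over both values of flaky test harness:
  P(test failure | ¬genuine code bug) = 0.02·0.942 + 0.46·0.058
        = 0.018840 + 0.026680 = 0.045520
The terms with flaky test harness present sum to 0.026680, so
  P(flaky test harness | test failure, ¬genuine code bug) = 0.026680 / 0.045520 ≈ 0.5861

Pr(flaky test harness | test failure, ¬genuine code bug) ≈ 0.5861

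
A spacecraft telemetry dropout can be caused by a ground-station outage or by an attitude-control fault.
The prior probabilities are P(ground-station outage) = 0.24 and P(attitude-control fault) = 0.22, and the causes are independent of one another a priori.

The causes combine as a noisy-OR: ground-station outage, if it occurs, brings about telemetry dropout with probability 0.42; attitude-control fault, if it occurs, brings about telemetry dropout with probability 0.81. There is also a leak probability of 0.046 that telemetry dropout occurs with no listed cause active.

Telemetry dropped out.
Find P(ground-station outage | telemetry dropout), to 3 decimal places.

Under noisy-OR, P(telemetry dropout | causes) = 1 − (1−0.046)·∏(1−qᵢ) over the active causes.
Enumerate the 4 (ground-station outage, attitude-control fault) configurations and weight by the priors:
  P(telemetry dropout) = 0.046×0.76×0.78 + 0.81874×0.76×0.22 + 0.44668×0.24×0.78 + 0.894869×0.24×0.22
        = 0.027269 + 0.136893 + 0.083618 + 0.047249 = 0.295029
Configurations with ground-station outage contribute 0.130867, so
  P(ground-station outage | telemetry dropout) = 0.130867 / 0.295029 ≈ 0.444

P(ground-station outage | telemetry dropout) ≈ 0.444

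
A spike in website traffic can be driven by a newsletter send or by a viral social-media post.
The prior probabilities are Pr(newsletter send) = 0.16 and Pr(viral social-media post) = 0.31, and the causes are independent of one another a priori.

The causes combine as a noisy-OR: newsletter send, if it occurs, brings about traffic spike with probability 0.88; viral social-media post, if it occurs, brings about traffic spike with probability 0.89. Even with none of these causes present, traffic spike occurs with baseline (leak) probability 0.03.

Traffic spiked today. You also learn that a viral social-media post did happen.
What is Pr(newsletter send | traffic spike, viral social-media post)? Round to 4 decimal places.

Pr(newsletter send | traffic spike, viral social-media post) ≈ 0.1739

Under noisy-OR, P(traffic spike | causes) = 1 − (1−0.03)·∏(1−qᵢ) over the active causes.
Sum P(traffic spike|·) weighted by the priors over both values of newsletter send:
  P(traffic spike | viral social-media post) = 0.8933·0.84 + 0.987196·0.16
        = 0.750372 + 0.157951 = 0.908323
Configurations with newsletter send contribute 0.157951, so
  P(newsletter send | traffic spike, viral social-media post) = 0.157951 / 0.908323 ≈ 0.1739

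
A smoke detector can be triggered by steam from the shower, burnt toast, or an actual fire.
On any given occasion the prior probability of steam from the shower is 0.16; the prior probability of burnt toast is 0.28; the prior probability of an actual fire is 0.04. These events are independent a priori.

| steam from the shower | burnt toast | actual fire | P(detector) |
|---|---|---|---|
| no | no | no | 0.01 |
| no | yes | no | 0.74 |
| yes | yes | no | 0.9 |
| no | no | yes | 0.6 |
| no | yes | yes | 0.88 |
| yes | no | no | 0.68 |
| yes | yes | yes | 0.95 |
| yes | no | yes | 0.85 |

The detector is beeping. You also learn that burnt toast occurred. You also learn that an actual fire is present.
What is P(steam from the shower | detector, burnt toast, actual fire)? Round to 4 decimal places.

P(steam from the shower | detector, burnt toast, actual fire) ≈ 0.1706

By total probability over both values of steam from the shower:
  P(detector | burnt toast, actual fire) = 0.88×0.84 + 0.95×0.16
        = 0.739200 + 0.152000 = 0.891200
The terms with steam from the shower present sum to 0.152000, so
  P(steam from the shower | detector, burnt toast, actual fire) = 0.152000 / 0.891200 ≈ 0.1706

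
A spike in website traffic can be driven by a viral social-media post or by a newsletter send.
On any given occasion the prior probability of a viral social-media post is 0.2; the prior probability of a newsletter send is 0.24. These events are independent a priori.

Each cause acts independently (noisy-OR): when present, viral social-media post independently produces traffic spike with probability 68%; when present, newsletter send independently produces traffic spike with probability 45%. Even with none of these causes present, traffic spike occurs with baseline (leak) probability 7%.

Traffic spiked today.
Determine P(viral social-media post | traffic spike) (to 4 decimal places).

P(viral social-media post | traffic spike) ≈ 0.5186

Under noisy-OR, P(traffic spike | causes) = 1 − (1−0.07)·∏(1−qᵢ) over the active causes.
Numerator (weight on configurations with viral social-media post): 0.106765 + 0.040143 = 0.146908
Denominator P(traffic spike): 0.07·0.8·0.76 + 0.4885·0.8·0.24 + 0.7024·0.2·0.76 + 0.83632·0.2·0.24 = 0.283260
Posterior = 0.146908 / 0.283260 ≈ 0.5186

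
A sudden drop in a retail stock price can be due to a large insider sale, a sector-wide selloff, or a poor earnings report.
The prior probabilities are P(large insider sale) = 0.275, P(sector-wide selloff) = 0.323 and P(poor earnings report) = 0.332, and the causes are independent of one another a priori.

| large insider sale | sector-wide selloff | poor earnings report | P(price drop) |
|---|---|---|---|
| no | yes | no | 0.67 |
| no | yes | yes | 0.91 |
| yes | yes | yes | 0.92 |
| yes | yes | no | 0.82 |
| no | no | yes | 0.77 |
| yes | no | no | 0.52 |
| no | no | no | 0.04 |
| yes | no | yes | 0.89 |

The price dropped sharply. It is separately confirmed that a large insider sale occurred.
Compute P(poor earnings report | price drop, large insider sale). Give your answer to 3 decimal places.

Numerator (weight on configurations with poor earnings report): 0.200040 + 0.098657 = 0.298697
Denominator P(price drop | large insider sale): 0.52*0.677*0.668 + 0.89*0.677*0.332 + 0.82*0.323*0.668 + 0.92*0.323*0.332 = 0.710786
P(poor earnings report | price drop, large insider sale) = 0.298697/0.710786 ≈ 0.420

P(poor earnings report | price drop, large insider sale) ≈ 0.420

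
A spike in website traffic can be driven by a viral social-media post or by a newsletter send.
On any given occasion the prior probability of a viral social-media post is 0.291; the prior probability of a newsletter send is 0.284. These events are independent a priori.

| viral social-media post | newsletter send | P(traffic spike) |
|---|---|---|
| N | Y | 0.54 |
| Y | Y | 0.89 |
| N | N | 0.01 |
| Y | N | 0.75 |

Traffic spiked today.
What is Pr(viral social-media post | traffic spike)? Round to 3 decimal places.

Pr(viral social-media post | traffic spike) ≈ 0.669

P(traffic spike) = 0.01×0.709×0.716 + 0.54×0.709×0.284 + 0.75×0.291×0.716 + 0.89×0.291×0.284 = 0.005076 + 0.108732 + 0.156267 + 0.073553 = 0.343628
Restricting to configurations with viral social-media post present: 0.156267 + 0.073553 = 0.229820.
P(viral social-media post | traffic spike) = 0.229820 / 0.343628 ≈ 0.669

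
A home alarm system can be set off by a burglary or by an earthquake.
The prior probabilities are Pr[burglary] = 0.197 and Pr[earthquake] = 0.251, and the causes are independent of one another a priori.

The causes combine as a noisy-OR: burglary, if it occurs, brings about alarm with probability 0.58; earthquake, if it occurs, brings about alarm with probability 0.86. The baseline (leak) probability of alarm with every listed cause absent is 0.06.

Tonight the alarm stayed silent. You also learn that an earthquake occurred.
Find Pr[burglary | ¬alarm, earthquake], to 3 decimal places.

Under noisy-OR, P(alarm | causes) = 1 − (1−0.06)·∏(1−qᵢ) over the active causes.
P(¬alarm | earthquake) = 0.1316·0.803 + 0.055272·0.197 = 0.105675 + 0.010889 = 0.116564
Restricting to configurations with burglary present: 0.055272·0.197 = 0.010889.
So P(burglary | ¬alarm, earthquake) = 0.010889/0.116564 ≈ 0.093.

Pr[burglary | ¬alarm, earthquake] ≈ 0.093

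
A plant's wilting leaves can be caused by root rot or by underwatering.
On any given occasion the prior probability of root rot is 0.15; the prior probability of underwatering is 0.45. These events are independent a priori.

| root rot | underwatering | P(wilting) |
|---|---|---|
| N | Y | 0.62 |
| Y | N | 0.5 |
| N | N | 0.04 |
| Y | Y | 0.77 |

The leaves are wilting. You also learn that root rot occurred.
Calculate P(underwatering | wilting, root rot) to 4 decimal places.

For the numerator, keep only underwatering=true terms: 0.77×0.45 = 0.346500
The normalizing constant is 0.5×0.55 + 0.77×0.45 = 0.621500
P(underwatering | wilting, root rot) = 0.346500/0.621500 ≈ 0.5575

P(underwatering | wilting, root rot) ≈ 0.5575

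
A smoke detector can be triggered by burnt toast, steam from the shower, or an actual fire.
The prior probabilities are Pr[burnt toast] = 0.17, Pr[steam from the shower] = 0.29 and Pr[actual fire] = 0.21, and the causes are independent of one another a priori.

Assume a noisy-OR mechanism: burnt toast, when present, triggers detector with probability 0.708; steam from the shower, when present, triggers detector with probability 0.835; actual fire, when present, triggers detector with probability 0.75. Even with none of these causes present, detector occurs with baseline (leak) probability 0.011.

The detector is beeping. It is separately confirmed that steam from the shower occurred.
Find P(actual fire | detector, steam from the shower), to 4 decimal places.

Under noisy-OR, P(detector | causes) = 1 − (1−0.011)·∏(1−qᵢ) over the active causes.
Weight on actual fire=true, given the evidence: 0.167189 + 0.035275 = 0.202464
The normalizing constant is 0.836815×0.83×0.79 + 0.959204×0.83×0.21 + 0.95235×0.17×0.79 + 0.988087×0.17×0.21 = 0.879065
Posterior = 0.202464 / 0.879065 ≈ 0.2303

P(actual fire | detector, steam from the shower) ≈ 0.2303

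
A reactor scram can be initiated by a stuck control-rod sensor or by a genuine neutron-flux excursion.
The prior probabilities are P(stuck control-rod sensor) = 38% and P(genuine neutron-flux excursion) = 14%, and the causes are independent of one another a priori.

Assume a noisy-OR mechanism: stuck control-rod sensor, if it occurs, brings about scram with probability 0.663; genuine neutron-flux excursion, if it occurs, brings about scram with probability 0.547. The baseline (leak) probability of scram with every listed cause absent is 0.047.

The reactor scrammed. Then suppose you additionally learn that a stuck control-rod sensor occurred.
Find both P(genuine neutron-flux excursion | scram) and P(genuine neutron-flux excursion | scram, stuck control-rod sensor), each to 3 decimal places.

P(genuine neutron-flux excursion | scram) ≈ 0.277; P(genuine neutron-flux excursion | scram, stuck control-rod sensor) ≈ 0.170

Under noisy-OR, P(scram | causes) = 1 − (1−0.047)·∏(1−qᵢ) over the active causes.
Weight on genuine neutron-flux excursion=true, given the evidence: 0.049328 + 0.045460 = 0.094788
Normalizer over all consistent configurations: 0.047·0.62·0.86 + 0.568291·0.62·0.14 + 0.678839·0.38·0.86 + 0.854514·0.38·0.14 = 0.341693
P(genuine neutron-flux excursion | scram) = 0.094788/0.341693 ≈ 0.277

Now condition on the additional information:
For the numerator, keep only genuine neutron-flux excursion=true terms: 0.854514·0.14 = 0.119632
Normalizer over all consistent configurations: 0.678839·0.86 + 0.854514·0.14 = 0.703434
P(genuine neutron-flux excursion | scram, stuck control-rod sensor) = 0.119632/0.703434 ≈ 0.170
This is intercausal reasoning (explaining away): once stuck control-rod sensor accounts for the scram, genuine neutron-flux excursion becomes less likely.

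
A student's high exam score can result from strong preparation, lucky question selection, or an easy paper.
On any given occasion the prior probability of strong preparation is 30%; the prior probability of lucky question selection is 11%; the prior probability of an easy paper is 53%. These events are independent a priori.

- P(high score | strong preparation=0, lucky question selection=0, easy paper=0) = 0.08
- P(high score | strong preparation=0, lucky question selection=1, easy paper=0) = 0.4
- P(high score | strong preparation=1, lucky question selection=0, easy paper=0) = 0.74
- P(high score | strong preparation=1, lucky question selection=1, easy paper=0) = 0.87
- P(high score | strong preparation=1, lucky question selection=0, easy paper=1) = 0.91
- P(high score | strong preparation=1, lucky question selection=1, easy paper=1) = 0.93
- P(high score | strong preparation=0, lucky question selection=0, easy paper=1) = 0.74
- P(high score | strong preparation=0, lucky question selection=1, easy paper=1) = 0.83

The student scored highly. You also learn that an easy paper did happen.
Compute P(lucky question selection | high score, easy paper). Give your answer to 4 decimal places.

P(high score | easy paper) = 0.74·0.7·0.89 + 0.83·0.7·0.11 + 0.91·0.3·0.89 + 0.93·0.3·0.11 = 0.461020 + 0.063910 + 0.242970 + 0.030690 = 0.798590
The lucky question selection-present share is 0.063910 + 0.030690 = 0.094600.
So P(lucky question selection | high score, easy paper) = 0.094600/0.798590 ≈ 0.1185.

P(lucky question selection | high score, easy paper) ≈ 0.1185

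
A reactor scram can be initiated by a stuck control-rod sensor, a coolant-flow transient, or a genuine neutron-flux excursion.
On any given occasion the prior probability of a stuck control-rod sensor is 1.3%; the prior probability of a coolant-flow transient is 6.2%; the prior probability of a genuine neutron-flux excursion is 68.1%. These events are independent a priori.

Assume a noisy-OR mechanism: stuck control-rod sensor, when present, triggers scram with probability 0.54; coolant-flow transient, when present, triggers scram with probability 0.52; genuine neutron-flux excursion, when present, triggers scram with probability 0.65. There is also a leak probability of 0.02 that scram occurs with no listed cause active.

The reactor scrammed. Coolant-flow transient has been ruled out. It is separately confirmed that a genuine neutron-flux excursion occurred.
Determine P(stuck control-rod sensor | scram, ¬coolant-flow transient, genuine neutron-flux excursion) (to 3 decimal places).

P(stuck control-rod sensor | scram, ¬coolant-flow transient, genuine neutron-flux excursion) ≈ 0.017

Under noisy-OR, P(scram | causes) = 1 − (1−0.02)·∏(1−qᵢ) over the active causes.
Numerator (weight on configurations with stuck control-rod sensor): 0.84222×0.013 = 0.010949
The normalizing constant is 0.657×0.987 + 0.84222×0.013 = 0.659408
Posterior = 0.010949 / 0.659408 ≈ 0.017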